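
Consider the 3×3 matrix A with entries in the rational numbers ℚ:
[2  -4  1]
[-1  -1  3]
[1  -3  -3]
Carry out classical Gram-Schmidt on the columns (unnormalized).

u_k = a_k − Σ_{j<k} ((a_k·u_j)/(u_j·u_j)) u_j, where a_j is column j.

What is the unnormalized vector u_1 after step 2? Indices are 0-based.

u_1 = (-2/3, -8/3, -4/3)

Step 1: u_0 = a_0 = (2, -1, 1).
Step 2: u_1 = a_1 − (-5/3)·u_0 = (-2/3, -8/3, -4/3).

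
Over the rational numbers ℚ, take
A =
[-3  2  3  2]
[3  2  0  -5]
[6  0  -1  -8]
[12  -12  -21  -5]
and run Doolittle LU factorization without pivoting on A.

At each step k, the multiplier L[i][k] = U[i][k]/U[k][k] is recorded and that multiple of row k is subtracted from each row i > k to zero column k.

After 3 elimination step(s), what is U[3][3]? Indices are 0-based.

[col 0] pivot -3
  R1 -= -1*R0 → (0, 4, 3, -3)  (L[1][0] := -1)
  R2 -= -2*R0 → (0, 4, 5, -4)  (L[2][0] := -2)
  R3 -= -4*R0 → (0, -4, -9, 3)  (L[3][0] := -4)
[col 1] pivot 4
  R2 -= 1*R1 → (0, 0, 2, -1)  (L[2][1] := 1)
  R3 -= -1*R1 → (0, 0, -6, 0)  (L[3][1] := -1)
[col 2] pivot 2
  R3 -= -3*R2 → (0, 0, 0, -3)  (L[3][2] := -3)

U[3][3] = -3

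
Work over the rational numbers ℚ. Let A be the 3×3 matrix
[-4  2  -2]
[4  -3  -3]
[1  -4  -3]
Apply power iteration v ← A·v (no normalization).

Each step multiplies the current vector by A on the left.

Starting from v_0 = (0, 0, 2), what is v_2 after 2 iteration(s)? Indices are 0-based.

v_2 = (16, 20, 38)

v_0 = (0, 0, 2).
v_1 = A·v_0 = (-4, -6, -6).
v_2 = A·v_1 = (16, 20, 38).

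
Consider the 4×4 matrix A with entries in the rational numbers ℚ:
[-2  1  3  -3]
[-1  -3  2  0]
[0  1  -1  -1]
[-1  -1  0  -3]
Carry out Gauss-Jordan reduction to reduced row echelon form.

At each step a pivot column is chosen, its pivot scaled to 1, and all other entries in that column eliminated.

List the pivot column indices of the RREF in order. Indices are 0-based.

pivot columns: 0, 1, 2, 3

step 1: normalize row 0 (÷-2) = (1, -1/2, -3/2, 3/2)
  row 1: subtract -1×row0 = (0, -7/2, 1/2, 3/2)
  row 3: subtract -1×row0 = (0, -3/2, -3/2, -3/2)
step 2: normalize row 1 (÷-7/2) = (0, 1, -1/7, -3/7)
  row 0: subtract -1/2×row1 = (1, 0, -11/7, 9/7)
  row 2: subtract 1×row1 = (0, 0, -6/7, -4/7)
  row 3: subtract -3/2×row1 = (0, 0, -12/7, -15/7)
step 3: normalize row 2 (÷-6/7) = (0, 0, 1, 2/3)
  row 0: subtract -11/7×row2 = (1, 0, 0, 7/3)
  row 1: subtract -1/7×row2 = (0, 1, 0, -1/3)
  row 3: subtract -12/7×row2 = (0, 0, 0, -1)
step 4: normalize row 3 (÷-1) = (0, 0, 0, 1)
  row 0: subtract 7/3×row3 = (1, 0, 0, 0)
  row 1: subtract -1/3×row3 = (0, 1, 0, 0)
  row 2: subtract 2/3×row3 = (0, 0, 1, 0)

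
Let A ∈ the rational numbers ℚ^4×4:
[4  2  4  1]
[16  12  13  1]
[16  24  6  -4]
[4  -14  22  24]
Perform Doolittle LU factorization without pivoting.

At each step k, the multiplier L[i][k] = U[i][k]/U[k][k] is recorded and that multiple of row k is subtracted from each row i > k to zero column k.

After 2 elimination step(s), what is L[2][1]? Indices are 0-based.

L[2][1] = 4

Step 1: pivot at (0,0) is 4.
  row1 ← row1 − (4)·row0  ⇒  L[1][0]=4, U row1=(0, 4, -3, -3)
  row2 ← row2 − (4)·row0  ⇒  L[2][0]=4, U row2=(0, 16, -10, -8)
  row3 ← row3 − (1)·row0  ⇒  L[3][0]=1, U row3=(0, -16, 18, 23)
Step 2: pivot at (1,1) is 4.
  row2 ← row2 − (4)·row1  ⇒  L[2][1]=4, U row2=(0, 0, 2, 4)
  row3 ← row3 − (-4)·row1  ⇒  L[3][1]=-4, U row3=(0, 0, 6, 11)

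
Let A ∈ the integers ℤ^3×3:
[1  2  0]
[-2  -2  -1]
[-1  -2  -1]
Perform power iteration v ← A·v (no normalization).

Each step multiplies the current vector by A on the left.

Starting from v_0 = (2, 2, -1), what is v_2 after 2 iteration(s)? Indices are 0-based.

v_2 = (-8, 7, 13)

v_0 = (2, 2, -1).
v_1 = A·v_0 = (6, -7, -5).
v_2 = A·v_1 = (-8, 7, 13).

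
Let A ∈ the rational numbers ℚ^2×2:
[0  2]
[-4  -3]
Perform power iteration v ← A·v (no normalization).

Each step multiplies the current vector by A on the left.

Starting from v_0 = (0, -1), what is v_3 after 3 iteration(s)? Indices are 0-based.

v_3 = (-2, -21)

v_0 = (0, -1).
v_1 = A·v_0 = (-2, 3).
v_2 = A·v_1 = (6, -1).
v_3 = A·v_2 = (-2, -21).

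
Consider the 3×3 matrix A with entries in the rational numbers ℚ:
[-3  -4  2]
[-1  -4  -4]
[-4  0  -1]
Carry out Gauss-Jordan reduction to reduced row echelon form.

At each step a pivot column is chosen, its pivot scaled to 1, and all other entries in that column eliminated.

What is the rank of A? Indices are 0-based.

[1] R0 /= -3  ⇒  (1, 4/3, -2/3)
     R1 -= -1·R0  ⇒  (0, -8/3, -14/3)
     R2 -= -4·R0  ⇒  (0, 16/3, -11/3)
[2] R1 /= -8/3  ⇒  (0, 1, 7/4)
     R0 -= 4/3·R1  ⇒  (1, 0, -3)
     R2 -= 16/3·R1  ⇒  (0, 0, -13)
[3] R2 /= -13  ⇒  (0, 0, 1)
     R0 -= -3·R2  ⇒  (1, 0, 0)
     R1 -= 7/4·R2  ⇒  (0, 1, 0)

rank = 3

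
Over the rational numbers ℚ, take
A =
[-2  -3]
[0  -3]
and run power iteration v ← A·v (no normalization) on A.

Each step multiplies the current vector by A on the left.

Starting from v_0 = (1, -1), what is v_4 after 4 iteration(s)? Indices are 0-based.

v_4 = (-179, -81)

v_0 = (1, -1).
v_1 = A·v_0 = (1, 3).
v_2 = A·v_1 = (-11, -9).
v_3 = A·v_2 = (49, 27).
v_4 = A·v_3 = (-179, -81).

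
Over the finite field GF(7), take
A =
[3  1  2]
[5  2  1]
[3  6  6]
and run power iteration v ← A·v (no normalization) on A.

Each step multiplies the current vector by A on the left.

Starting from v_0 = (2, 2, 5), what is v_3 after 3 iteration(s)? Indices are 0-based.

v_3 = (6, 1, 1)

v_0 = (2, 2, 5).
v_1 = A·v_0 = (4, 5, 6).
v_2 = A·v_1 = (1, 1, 1).
v_3 = A·v_2 = (6, 1, 1).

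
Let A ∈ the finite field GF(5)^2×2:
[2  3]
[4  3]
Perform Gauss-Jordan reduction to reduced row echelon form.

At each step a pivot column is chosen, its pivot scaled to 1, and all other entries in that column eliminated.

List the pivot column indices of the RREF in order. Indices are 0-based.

pivot columns: 0, 1

step 1: normalize row 0 (÷2) = (1, 4)
  row 1: subtract 4×row0 = (0, 2)
step 2: normalize row 1 (÷2) = (0, 1)
  row 0: subtract 4×row1 = (1, 0)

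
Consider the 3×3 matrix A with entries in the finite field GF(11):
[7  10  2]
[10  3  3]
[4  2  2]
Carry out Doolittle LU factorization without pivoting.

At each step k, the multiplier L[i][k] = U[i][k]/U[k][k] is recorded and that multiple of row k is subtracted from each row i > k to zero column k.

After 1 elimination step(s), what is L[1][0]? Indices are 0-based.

[col 0] pivot 7
  R1 -= 3*R0 → (0, 6, 8)  (L[1][0] := 3)
  R2 -= 10*R0 → (0, 1, 4)  (L[2][0] := 10)

L[1][0] = 3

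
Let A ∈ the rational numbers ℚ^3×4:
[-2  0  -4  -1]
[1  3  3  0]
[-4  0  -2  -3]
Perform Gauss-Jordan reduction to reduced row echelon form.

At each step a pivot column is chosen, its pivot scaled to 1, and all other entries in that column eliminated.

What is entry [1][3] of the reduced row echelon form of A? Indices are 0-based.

[1] R0 /= -2  ⇒  (1, 0, 2, 1/2)
     R1 -= 1·R0  ⇒  (0, 3, 1, -1/2)
     R2 -= -4·R0  ⇒  (0, 0, 6, -1)
[2] R1 /= 3  ⇒  (0, 1, 1/3, -1/6)
[3] R2 /= 6  ⇒  (0, 0, 1, -1/6)
     R0 -= 2·R2  ⇒  (1, 0, 0, 5/6)
     R1 -= 1/3·R2  ⇒  (0, 1, 0, -1/9)

M[1][3] = -1/9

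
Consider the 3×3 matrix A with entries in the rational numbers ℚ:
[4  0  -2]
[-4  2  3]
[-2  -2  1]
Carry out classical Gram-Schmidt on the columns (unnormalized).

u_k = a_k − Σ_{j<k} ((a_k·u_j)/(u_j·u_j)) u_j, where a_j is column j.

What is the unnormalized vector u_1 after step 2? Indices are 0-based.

Step 1: u_0 = a_0 = (4, -4, -2).
Step 2: u_1 = a_1 − (-1/9)·u_0 = (4/9, 14/9, -20/9).

u_1 = (4/9, 14/9, -20/9)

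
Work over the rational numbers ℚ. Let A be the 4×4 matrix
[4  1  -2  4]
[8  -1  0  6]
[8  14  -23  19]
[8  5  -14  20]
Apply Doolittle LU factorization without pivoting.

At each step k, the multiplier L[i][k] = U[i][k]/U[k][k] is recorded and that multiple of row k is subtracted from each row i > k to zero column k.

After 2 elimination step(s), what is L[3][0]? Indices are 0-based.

L[3][0] = 2

[col 0] pivot 4
  R1 -= 2*R0 → (0, -3, 4, -2)  (L[1][0] := 2)
  R2 -= 2*R0 → (0, 12, -19, 11)  (L[2][0] := 2)
  R3 -= 2*R0 → (0, 3, -10, 12)  (L[3][0] := 2)
[col 1] pivot -3
  R2 -= -4*R1 → (0, 0, -3, 3)  (L[2][1] := -4)
  R3 -= -1*R1 → (0, 0, -6, 10)  (L[3][1] := -1)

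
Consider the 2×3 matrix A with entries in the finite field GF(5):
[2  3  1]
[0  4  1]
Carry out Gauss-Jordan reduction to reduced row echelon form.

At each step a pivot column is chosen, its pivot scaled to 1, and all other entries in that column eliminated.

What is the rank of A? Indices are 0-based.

pivot(0,0)=2: scale R0 → (1, 4, 3)
pivot(1,1)=4: scale R1 → (0, 1, 4)
  clear (0,1): R0 −= (4)R1 → (1, 0, 2)

rank = 2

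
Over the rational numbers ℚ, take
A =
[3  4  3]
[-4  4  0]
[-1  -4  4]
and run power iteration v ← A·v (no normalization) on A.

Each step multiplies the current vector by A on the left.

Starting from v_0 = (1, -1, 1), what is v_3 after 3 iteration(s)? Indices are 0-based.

v_0 = (1, -1, 1).
v_1 = A·v_0 = (2, -8, 7).
v_2 = A·v_1 = (-5, -40, 58).
v_3 = A·v_2 = (-1, -140, 397).

v_3 = (-1, -140, 397)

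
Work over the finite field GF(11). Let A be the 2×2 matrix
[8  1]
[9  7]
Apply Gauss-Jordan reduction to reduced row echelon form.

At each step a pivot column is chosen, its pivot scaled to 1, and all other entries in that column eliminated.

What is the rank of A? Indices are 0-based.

[1] R0 /= 8  ⇒  (1, 7)
     R1 -= 9·R0  ⇒  (0, 10)
[2] R1 /= 10  ⇒  (0, 1)
     R0 -= 7·R1  ⇒  (1, 0)

rank = 2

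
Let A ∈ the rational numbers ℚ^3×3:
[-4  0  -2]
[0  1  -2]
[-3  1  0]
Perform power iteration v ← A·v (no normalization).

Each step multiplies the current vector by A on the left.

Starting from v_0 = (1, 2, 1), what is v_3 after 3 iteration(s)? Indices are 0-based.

v_3 = (-140, -34, -76)

v_0 = (1, 2, 1).
v_1 = A·v_0 = (-6, 0, -1).
v_2 = A·v_1 = (26, 2, 18).
v_3 = A·v_2 = (-140, -34, -76).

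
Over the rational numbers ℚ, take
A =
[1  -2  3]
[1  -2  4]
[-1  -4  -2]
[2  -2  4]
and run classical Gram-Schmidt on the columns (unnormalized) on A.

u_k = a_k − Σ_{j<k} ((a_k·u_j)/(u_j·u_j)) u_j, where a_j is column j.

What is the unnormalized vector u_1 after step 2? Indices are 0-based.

u_1 = (-10/7, -10/7, -32/7, -6/7)

Step 1: u_0 = a_0 = (1, 1, -1, 2).
Step 2: u_1 = a_1 − (-4/7)·u_0 = (-10/7, -10/7, -32/7, -6/7).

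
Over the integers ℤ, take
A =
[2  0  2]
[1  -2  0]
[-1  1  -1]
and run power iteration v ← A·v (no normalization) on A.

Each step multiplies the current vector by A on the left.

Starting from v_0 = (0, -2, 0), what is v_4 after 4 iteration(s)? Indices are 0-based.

v_0 = (0, -2, 0).
v_1 = A·v_0 = (0, 4, -2).
v_2 = A·v_1 = (-4, -8, 6).
v_3 = A·v_2 = (4, 12, -10).
v_4 = A·v_3 = (-12, -20, 18).

v_4 = (-12, -20, 18)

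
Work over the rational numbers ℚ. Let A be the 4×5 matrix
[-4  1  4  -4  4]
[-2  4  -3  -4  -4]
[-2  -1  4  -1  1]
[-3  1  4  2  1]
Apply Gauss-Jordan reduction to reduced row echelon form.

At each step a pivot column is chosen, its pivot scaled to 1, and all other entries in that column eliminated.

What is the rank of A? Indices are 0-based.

rank = 4

step 1: normalize row 0 (÷-4) = (1, -1/4, -1, 1, -1)
  row 1: subtract -2×row0 = (0, 7/2, -5, -2, -6)
  row 2: subtract -2×row0 = (0, -3/2, 2, 1, -1)
  row 3: subtract -3×row0 = (0, 1/4, 1, 5, -2)
step 2: normalize row 1 (÷7/2) = (0, 1, -10/7, -4/7, -12/7)
  row 0: subtract -1/4×row1 = (1, 0, -19/14, 6/7, -10/7)
  row 2: subtract -3/2×row1 = (0, 0, -1/7, 1/7, -25/7)
  row 3: subtract 1/4×row1 = (0, 0, 19/14, 36/7, -11/7)
step 3: normalize row 2 (÷-1/7) = (0, 0, 1, -1, 25)
  row 0: subtract -19/14×row2 = (1, 0, 0, -1/2, 65/2)
  row 1: subtract -10/7×row2 = (0, 1, 0, -2, 34)
  row 3: subtract 19/14×row2 = (0, 0, 0, 13/2, -71/2)
step 4: normalize row 3 (÷13/2) = (0, 0, 0, 1, -71/13)
  row 0: subtract -1/2×row3 = (1, 0, 0, 0, 387/13)
  row 1: subtract -2×row3 = (0, 1, 0, 0, 300/13)
  row 2: subtract -1×row3 = (0, 0, 1, 0, 254/13)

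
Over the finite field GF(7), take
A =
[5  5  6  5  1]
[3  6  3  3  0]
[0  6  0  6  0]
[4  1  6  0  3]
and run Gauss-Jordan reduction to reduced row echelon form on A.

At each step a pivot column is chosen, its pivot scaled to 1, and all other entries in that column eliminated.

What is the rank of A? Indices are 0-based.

rank = 4

pivot(0,0)=5: scale R0 → (1, 1, 4, 1, 3)
  clear (1,0): R1 −= (3)R0 → (0, 3, 5, 0, 5)
  clear (3,0): R3 −= (4)R0 → (0, 4, 4, 3, 5)
pivot(1,1)=3: scale R1 → (0, 1, 4, 0, 4)
  clear (0,1): R0 −= (1)R1 → (1, 0, 0, 1, 6)
  clear (2,1): R2 −= (6)R1 → (0, 0, 4, 6, 4)
  clear (3,1): R3 −= (4)R1 → (0, 0, 2, 3, 3)
pivot(2,2)=4: scale R2 → (0, 0, 1, 5, 1)
  clear (1,2): R1 −= (4)R2 → (0, 1, 0, 1, 0)
  clear (3,2): R3 −= (2)R2 → (0, 0, 0, 0, 1)
col 3: no nonzero at/below row 3; advance.
pivot(3,4)=1: scale R3 → (0, 0, 0, 0, 1)
  clear (0,4): R0 −= (6)R3 → (1, 0, 0, 1, 0)
  clear (2,4): R2 −= (1)R3 → (0, 0, 1, 5, 0)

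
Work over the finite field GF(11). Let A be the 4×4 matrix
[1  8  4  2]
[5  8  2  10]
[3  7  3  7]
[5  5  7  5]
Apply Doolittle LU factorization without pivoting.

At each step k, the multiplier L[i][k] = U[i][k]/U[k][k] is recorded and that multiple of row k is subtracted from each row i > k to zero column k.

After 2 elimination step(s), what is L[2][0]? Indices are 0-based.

Step 1: pivot at (0,0) is 1.
  row1 ← row1 − (5)·row0  ⇒  L[1][0]=5, U row1=(0, 1, 4, 0)
  row2 ← row2 − (3)·row0  ⇒  L[2][0]=3, U row2=(0, 5, 2, 1)
  row3 ← row3 − (5)·row0  ⇒  L[3][0]=5, U row3=(0, 9, 9, 6)
Step 2: pivot at (1,1) is 1.
  row2 ← row2 − (5)·row1  ⇒  L[2][1]=5, U row2=(0, 0, 4, 1)
  row3 ← row3 − (9)·row1  ⇒  L[3][1]=9, U row3=(0, 0, 6, 6)

L[2][0] = 3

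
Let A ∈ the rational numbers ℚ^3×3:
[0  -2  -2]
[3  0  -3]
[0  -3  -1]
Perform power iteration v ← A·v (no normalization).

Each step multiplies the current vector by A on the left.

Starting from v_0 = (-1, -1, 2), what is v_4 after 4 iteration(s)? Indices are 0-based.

v_0 = (-1, -1, 2).
v_1 = A·v_0 = (-2, -9, 1).
v_2 = A·v_1 = (16, -9, 26).
v_3 = A·v_2 = (-34, -30, 1).
v_4 = A·v_3 = (58, -105, 89).

v_4 = (58, -105, 89)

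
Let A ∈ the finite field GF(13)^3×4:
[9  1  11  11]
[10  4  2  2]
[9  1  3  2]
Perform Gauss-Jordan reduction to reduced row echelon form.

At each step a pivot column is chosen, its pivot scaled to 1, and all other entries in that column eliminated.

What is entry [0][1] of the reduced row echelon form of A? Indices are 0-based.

M[0][1] = 3

step 1: normalize row 0 (÷9) = (1, 3, 7, 7)
  row 1: subtract 10×row0 = (0, 0, 10, 10)
  row 2: subtract 9×row0 = (0, 0, 5, 4)
skip col 1 (zero from row 1)
step 2: normalize row 1 (÷10) = (0, 0, 1, 1)
  row 0: subtract 7×row1 = (1, 3, 0, 0)
  row 2: subtract 5×row1 = (0, 0, 0, 12)
step 3: normalize row 2 (÷12) = (0, 0, 0, 1)
  row 1: subtract 1×row2 = (0, 0, 1, 0)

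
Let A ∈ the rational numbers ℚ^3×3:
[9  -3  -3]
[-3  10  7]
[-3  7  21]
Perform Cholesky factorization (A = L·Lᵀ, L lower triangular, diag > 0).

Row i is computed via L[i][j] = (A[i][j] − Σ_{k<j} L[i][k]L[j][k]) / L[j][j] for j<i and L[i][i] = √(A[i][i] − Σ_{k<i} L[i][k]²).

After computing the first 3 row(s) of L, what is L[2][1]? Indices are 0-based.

L[2][1] = 2

Step 1: L[0][0] = √(9) = 3.
  L[1][0] = (-3) / L[0][0] = -1.
Step 2: L[1][1] = √(9) = 3.
  L[2][0] = (-3) / L[0][0] = -1.
  L[2][1] = (6) / L[1][1] = 2.
Step 3: L[2][2] = √(16) = 4.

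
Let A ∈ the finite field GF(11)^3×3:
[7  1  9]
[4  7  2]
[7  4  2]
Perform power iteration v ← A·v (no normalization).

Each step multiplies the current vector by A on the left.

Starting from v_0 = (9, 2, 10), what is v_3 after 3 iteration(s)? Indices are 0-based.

v_3 = (4, 3, 3)

v_0 = (9, 2, 10).
v_1 = A·v_0 = (1, 4, 3).
v_2 = A·v_1 = (5, 5, 7).
v_3 = A·v_2 = (4, 3, 3).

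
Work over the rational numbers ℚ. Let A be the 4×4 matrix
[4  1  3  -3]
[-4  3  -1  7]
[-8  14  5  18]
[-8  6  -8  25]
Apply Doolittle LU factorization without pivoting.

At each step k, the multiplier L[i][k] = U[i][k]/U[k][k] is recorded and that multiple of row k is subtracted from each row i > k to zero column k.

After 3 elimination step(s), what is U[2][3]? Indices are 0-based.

U[2][3] = -4

k=0: U[0][0]=4
  eliminate (1,0): mult=-1, new row 1: (0, 4, 2, 4); set L[1][0]=-1
  eliminate (2,0): mult=-2, new row 2: (0, 16, 11, 12); set L[2][0]=-2
  eliminate (3,0): mult=-2, new row 3: (0, 8, -2, 19); set L[3][0]=-2
k=1: U[1][1]=4
  eliminate (2,1): mult=4, new row 2: (0, 0, 3, -4); set L[2][1]=4
  eliminate (3,1): mult=2, new row 3: (0, 0, -6, 11); set L[3][1]=2
k=2: U[2][2]=3
  eliminate (3,2): mult=-2, new row 3: (0, 0, 0, 3); set L[3][2]=-2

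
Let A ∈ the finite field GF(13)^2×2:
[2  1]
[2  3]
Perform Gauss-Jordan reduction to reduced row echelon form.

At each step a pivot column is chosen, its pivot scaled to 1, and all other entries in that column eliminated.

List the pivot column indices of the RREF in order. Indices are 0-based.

pivot(0,0)=2: scale R0 → (1, 7)
  clear (1,0): R1 −= (2)R0 → (0, 2)
pivot(1,1)=2: scale R1 → (0, 1)
  clear (0,1): R0 −= (7)R1 → (1, 0)

pivot columns: 0, 1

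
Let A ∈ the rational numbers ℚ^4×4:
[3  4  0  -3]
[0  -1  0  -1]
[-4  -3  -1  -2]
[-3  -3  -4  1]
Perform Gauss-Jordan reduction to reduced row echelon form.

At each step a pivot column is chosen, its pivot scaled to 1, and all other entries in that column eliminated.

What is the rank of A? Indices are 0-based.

rank = 4

pivot(0,0)=3: scale R0 → (1, 4/3, 0, -1)
  clear (2,0): R2 −= (-4)R0 → (0, 7/3, -1, -6)
  clear (3,0): R3 −= (-3)R0 → (0, 1, -4, -2)
pivot(1,1)=-1: scale R1 → (0, 1, 0, 1)
  clear (0,1): R0 −= (4/3)R1 → (1, 0, 0, -7/3)
  clear (2,1): R2 −= (7/3)R1 → (0, 0, -1, -25/3)
  clear (3,1): R3 −= (1)R1 → (0, 0, -4, -3)
pivot(2,2)=-1: scale R2 → (0, 0, 1, 25/3)
  clear (3,2): R3 −= (-4)R2 → (0, 0, 0, 91/3)
pivot(3,3)=91/3: scale R3 → (0, 0, 0, 1)
  clear (0,3): R0 −= (-7/3)R3 → (1, 0, 0, 0)
  clear (1,3): R1 −= (1)R3 → (0, 1, 0, 0)
  clear (2,3): R2 −= (25/3)R3 → (0, 0, 1, 0)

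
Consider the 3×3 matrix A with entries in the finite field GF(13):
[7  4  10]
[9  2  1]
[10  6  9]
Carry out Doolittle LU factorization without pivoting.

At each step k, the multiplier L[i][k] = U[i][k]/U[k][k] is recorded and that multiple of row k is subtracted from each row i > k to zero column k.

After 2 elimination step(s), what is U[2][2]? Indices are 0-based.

[col 0] pivot 7
  R1 -= 5*R0 → (0, 8, 3)  (L[1][0] := 5)
  R2 -= 7*R0 → (0, 4, 4)  (L[2][0] := 7)
[col 1] pivot 8
  R2 -= 7*R1 → (0, 0, 9)  (L[2][1] := 7)

U[2][2] = 9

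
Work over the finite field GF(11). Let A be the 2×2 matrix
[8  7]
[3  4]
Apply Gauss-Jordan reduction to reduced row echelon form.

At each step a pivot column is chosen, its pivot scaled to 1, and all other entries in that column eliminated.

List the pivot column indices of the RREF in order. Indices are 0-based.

pivot(0,0)=8: scale R0 → (1, 5)
  clear (1,0): R1 −= (3)R0 → (0, 0)
col 1: no nonzero at/below row 1; advance.

pivot columns: 0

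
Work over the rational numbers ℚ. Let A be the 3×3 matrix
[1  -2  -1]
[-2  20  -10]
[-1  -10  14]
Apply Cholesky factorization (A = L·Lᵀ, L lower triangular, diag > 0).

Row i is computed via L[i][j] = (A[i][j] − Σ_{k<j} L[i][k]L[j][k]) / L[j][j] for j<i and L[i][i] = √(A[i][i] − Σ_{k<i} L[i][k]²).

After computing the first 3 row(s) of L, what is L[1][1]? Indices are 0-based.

Step 1: L[0][0] = √(1) = 1.
  L[1][0] = (-2) / L[0][0] = -2.
Step 2: L[1][1] = √(16) = 4.
  L[2][0] = (-1) / L[0][0] = -1.
  L[2][1] = (-12) / L[1][1] = -3.
Step 3: L[2][2] = √(4) = 2.

L[1][1] = 4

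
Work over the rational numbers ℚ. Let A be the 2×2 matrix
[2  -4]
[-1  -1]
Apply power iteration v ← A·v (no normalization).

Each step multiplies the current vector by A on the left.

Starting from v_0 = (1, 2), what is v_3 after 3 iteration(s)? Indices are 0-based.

v_3 = (-36, -9)

v_0 = (1, 2).
v_1 = A·v_0 = (-6, -3).
v_2 = A·v_1 = (0, 9).
v_3 = A·v_2 = (-36, -9).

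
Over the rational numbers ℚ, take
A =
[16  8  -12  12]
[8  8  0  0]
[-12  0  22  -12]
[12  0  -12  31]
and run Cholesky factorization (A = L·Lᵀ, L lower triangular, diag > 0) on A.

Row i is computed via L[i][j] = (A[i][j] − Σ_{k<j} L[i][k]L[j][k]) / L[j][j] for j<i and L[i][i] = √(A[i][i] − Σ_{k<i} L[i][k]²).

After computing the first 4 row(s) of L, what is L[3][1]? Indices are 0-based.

Step 1: L[0][0] = √(16) = 4.
  L[1][0] = (8) / L[0][0] = 2.
Step 2: L[1][1] = √(4) = 2.
  L[2][0] = (-12) / L[0][0] = -3.
  L[2][1] = (6) / L[1][1] = 3.
Step 3: L[2][2] = √(4) = 2.
  L[3][0] = (12) / L[0][0] = 3.
  L[3][1] = (-6) / L[1][1] = -3.
  L[3][2] = (6) / L[2][2] = 3.
Step 4: L[3][3] = √(4) = 2.

L[3][1] = -3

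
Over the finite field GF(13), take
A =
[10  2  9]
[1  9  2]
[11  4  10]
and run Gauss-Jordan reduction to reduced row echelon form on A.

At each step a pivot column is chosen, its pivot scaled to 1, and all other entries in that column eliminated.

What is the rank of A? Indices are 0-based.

pivot(0,0)=10: scale R0 → (1, 8, 10)
  clear (1,0): R1 −= (1)R0 → (0, 1, 5)
  clear (2,0): R2 −= (11)R0 → (0, 7, 4)
pivot(1,1)=1: scale R1 → (0, 1, 5)
  clear (0,1): R0 −= (8)R1 → (1, 0, 9)
  clear (2,1): R2 −= (7)R1 → (0, 0, 8)
pivot(2,2)=8: scale R2 → (0, 0, 1)
  clear (0,2): R0 −= (9)R2 → (1, 0, 0)
  clear (1,2): R1 −= (5)R2 → (0, 1, 0)

rank = 3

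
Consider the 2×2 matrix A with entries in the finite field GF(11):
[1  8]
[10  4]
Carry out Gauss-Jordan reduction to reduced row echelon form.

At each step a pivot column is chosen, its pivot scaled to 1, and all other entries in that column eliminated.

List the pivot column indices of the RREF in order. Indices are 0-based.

pivot(0,0)=1: scale R0 → (1, 8)
  clear (1,0): R1 −= (10)R0 → (0, 1)
pivot(1,1)=1: scale R1 → (0, 1)
  clear (0,1): R0 −= (8)R1 → (1, 0)

pivot columns: 0, 1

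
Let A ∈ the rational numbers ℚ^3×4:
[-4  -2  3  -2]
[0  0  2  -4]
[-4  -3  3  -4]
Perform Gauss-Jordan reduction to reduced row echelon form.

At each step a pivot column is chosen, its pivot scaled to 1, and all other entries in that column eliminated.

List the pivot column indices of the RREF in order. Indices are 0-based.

pivot columns: 0, 1, 2

pivot(0,0)=-4: scale R0 → (1, 1/2, -3/4, 1/2)
  clear (2,0): R2 −= (-4)R0 → (0, -1, 0, -2)
pivot(1,1): swap R1↔R2
pivot(1,1)=-1: scale R1 → (0, 1, 0, 2)
  clear (0,1): R0 −= (1/2)R1 → (1, 0, -3/4, -1/2)
pivot(2,2)=2: scale R2 → (0, 0, 1, -2)
  clear (0,2): R0 −= (-3/4)R2 → (1, 0, 0, -2)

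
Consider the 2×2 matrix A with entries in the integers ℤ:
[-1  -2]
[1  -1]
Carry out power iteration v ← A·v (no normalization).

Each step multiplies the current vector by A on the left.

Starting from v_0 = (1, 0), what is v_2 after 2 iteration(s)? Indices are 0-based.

v_2 = (-1, -2)

v_0 = (1, 0).
v_1 = A·v_0 = (-1, 1).
v_2 = A·v_1 = (-1, -2).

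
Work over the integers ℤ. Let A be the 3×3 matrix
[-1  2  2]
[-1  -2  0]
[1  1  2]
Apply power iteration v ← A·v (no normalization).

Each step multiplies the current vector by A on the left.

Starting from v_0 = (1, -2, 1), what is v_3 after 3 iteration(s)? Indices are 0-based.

v_0 = (1, -2, 1).
v_1 = A·v_0 = (-3, 3, 1).
v_2 = A·v_1 = (11, -3, 2).
v_3 = A·v_2 = (-13, -5, 12).

v_3 = (-13, -5, 12)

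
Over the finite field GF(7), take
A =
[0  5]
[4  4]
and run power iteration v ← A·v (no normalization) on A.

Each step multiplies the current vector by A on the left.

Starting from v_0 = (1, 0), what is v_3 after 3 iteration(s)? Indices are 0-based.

v_3 = (3, 4)

v_0 = (1, 0).
v_1 = A·v_0 = (0, 4).
v_2 = A·v_1 = (6, 2).
v_3 = A·v_2 = (3, 4).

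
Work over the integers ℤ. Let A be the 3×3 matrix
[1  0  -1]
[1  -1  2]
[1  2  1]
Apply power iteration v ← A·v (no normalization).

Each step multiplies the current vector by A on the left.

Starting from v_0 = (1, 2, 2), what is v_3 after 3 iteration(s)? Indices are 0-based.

v_0 = (1, 2, 2).
v_1 = A·v_0 = (-1, 3, 7).
v_2 = A·v_1 = (-8, 10, 12).
v_3 = A·v_2 = (-20, 6, 24).

v_3 = (-20, 6, 24)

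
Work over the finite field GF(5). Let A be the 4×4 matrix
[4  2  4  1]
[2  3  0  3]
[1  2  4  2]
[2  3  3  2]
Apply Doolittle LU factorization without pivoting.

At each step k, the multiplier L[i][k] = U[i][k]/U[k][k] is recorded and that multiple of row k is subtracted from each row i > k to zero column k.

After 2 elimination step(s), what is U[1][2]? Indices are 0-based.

U[1][2] = 3

Step 1: pivot at (0,0) is 4.
  row1 ← row1 − (3)·row0  ⇒  L[1][0]=3, U row1=(0, 2, 3, 0)
  row2 ← row2 − (4)·row0  ⇒  L[2][0]=4, U row2=(0, 4, 3, 3)
  row3 ← row3 − (3)·row0  ⇒  L[3][0]=3, U row3=(0, 2, 1, 4)
Step 2: pivot at (1,1) is 2.
  row2 ← row2 − (2)·row1  ⇒  L[2][1]=2, U row2=(0, 0, 2, 3)
  row3 ← row3 − (1)·row1  ⇒  L[3][1]=1, U row3=(0, 0, 3, 4)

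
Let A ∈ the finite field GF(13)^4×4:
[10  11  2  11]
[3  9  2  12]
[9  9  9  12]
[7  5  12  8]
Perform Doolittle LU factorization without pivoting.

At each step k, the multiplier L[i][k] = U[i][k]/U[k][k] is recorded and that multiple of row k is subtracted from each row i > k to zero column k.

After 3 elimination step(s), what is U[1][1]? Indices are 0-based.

U[1][1] = 7

[col 0] pivot 10
  R1 -= 12*R0 → (0, 7, 4, 10)  (L[1][0] := 12)
  R2 -= 10*R0 → (0, 3, 2, 6)  (L[2][0] := 10)
  R3 -= 2*R0 → (0, 9, 8, 12)  (L[3][0] := 2)
[col 1] pivot 7
  R2 -= 6*R1 → (0, 0, 4, 11)  (L[2][1] := 6)
  R3 -= 5*R1 → (0, 0, 1, 1)  (L[3][1] := 5)
[col 2] pivot 4
  R3 -= 10*R2 → (0, 0, 0, 8)  (L[3][2] := 10)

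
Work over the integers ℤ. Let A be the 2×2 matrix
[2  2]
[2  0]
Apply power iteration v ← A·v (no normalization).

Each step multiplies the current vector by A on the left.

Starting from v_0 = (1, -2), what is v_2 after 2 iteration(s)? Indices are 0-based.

v_0 = (1, -2).
v_1 = A·v_0 = (-2, 2).
v_2 = A·v_1 = (0, -4).

v_2 = (0, -4)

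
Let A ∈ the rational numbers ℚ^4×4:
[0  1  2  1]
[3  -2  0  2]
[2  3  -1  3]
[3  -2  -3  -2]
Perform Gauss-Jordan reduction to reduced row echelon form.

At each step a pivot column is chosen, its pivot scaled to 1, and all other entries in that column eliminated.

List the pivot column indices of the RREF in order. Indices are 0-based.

[1] R0 <-> R1
[1] R0 /= 3  ⇒  (1, -2/3, 0, 2/3)
     R2 -= 2·R0  ⇒  (0, 13/3, -1, 5/3)
     R3 -= 3·R0  ⇒  (0, 0, -3, -4)
[2] R1 /= 1  ⇒  (0, 1, 2, 1)
     R0 -= -2/3·R1  ⇒  (1, 0, 4/3, 4/3)
     R2 -= 13/3·R1  ⇒  (0, 0, -29/3, -8/3)
[3] R2 /= -29/3  ⇒  (0, 0, 1, 8/29)
     R0 -= 4/3·R2  ⇒  (1, 0, 0, 28/29)
     R1 -= 2·R2  ⇒  (0, 1, 0, 13/29)
     R3 -= -3·R2  ⇒  (0, 0, 0, -92/29)
[4] R3 /= -92/29  ⇒  (0, 0, 0, 1)
     R0 -= 28/29·R3  ⇒  (1, 0, 0, 0)
     R1 -= 13/29·R3  ⇒  (0, 1, 0, 0)
     R2 -= 8/29·R3  ⇒  (0, 0, 1, 0)

pivot columns: 0, 1, 2, 3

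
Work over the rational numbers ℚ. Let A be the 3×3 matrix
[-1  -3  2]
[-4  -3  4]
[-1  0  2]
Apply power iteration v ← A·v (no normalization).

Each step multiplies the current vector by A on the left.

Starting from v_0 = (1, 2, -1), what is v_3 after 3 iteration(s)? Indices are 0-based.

v_3 = (-237, -366, -39)

v_0 = (1, 2, -1).
v_1 = A·v_0 = (-9, -14, -3).
v_2 = A·v_1 = (45, 66, 3).
v_3 = A·v_2 = (-237, -366, -39).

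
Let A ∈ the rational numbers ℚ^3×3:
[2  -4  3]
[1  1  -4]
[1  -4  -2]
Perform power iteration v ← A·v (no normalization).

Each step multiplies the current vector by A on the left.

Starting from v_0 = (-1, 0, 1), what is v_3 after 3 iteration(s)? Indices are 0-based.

v_0 = (-1, 0, 1).
v_1 = A·v_0 = (1, -5, -3).
v_2 = A·v_1 = (13, 8, 27).
v_3 = A·v_2 = (75, -87, -73).

v_3 = (75, -87, -73)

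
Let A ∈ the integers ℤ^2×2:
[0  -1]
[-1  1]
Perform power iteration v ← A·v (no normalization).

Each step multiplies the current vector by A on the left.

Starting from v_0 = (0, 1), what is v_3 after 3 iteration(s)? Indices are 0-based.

v_3 = (-2, 3)

v_0 = (0, 1).
v_1 = A·v_0 = (-1, 1).
v_2 = A·v_1 = (-1, 2).
v_3 = A·v_2 = (-2, 3).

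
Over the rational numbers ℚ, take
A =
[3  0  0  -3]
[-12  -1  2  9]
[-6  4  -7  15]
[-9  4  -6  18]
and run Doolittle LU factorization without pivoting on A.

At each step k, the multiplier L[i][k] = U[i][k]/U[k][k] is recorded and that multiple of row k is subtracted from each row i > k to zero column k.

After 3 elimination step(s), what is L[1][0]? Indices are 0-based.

L[1][0] = -4

k=0: U[0][0]=3
  eliminate (1,0): mult=-4, new row 1: (0, -1, 2, -3); set L[1][0]=-4
  eliminate (2,0): mult=-2, new row 2: (0, 4, -7, 9); set L[2][0]=-2
  eliminate (3,0): mult=-3, new row 3: (0, 4, -6, 9); set L[3][0]=-3
k=1: U[1][1]=-1
  eliminate (2,1): mult=-4, new row 2: (0, 0, 1, -3); set L[2][1]=-4
  eliminate (3,1): mult=-4, new row 3: (0, 0, 2, -3); set L[3][1]=-4
k=2: U[2][2]=1
  eliminate (3,2): mult=2, new row 3: (0, 0, 0, 3); set L[3][2]=2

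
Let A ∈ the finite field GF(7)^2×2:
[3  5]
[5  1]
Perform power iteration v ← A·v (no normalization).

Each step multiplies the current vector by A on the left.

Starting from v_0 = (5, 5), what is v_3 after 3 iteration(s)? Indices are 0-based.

v_3 = (0, 5)

v_0 = (5, 5).
v_1 = A·v_0 = (5, 2).
v_2 = A·v_1 = (4, 6).
v_3 = A·v_2 = (0, 5).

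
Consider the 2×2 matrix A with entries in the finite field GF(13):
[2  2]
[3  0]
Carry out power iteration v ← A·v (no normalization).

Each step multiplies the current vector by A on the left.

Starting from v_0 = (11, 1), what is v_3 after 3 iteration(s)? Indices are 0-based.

v_3 = (8, 4)

v_0 = (11, 1).
v_1 = A·v_0 = (11, 7).
v_2 = A·v_1 = (10, 7).
v_3 = A·v_2 = (8, 4).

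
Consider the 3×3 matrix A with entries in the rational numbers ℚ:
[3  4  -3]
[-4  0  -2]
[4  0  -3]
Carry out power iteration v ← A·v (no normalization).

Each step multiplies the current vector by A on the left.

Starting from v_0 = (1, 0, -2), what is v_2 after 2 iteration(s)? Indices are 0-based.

v_0 = (1, 0, -2).
v_1 = A·v_0 = (9, 0, 10).
v_2 = A·v_1 = (-3, -56, 6).

v_2 = (-3, -56, 6)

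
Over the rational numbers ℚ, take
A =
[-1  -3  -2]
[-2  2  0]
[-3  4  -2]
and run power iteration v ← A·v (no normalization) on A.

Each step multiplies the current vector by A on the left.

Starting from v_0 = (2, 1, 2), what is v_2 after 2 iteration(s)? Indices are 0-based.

v_0 = (2, 1, 2).
v_1 = A·v_0 = (-9, -2, -6).
v_2 = A·v_1 = (27, 14, 31).

v_2 = (27, 14, 31)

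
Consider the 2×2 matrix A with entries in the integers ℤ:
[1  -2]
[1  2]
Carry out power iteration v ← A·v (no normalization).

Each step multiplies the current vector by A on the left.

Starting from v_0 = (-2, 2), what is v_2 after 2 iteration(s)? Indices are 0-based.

v_0 = (-2, 2).
v_1 = A·v_0 = (-6, 2).
v_2 = A·v_1 = (-10, -2).

v_2 = (-10, -2)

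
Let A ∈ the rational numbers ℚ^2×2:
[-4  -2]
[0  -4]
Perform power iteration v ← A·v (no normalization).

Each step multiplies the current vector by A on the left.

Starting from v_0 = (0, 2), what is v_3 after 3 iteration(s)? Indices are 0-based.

v_0 = (0, 2).
v_1 = A·v_0 = (-4, -8).
v_2 = A·v_1 = (32, 32).
v_3 = A·v_2 = (-192, -128).

v_3 = (-192, -128)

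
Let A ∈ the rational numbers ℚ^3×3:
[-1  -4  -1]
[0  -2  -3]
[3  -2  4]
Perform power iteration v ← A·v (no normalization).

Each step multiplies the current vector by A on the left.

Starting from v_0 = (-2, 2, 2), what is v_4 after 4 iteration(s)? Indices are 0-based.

v_4 = (156, -118, -194)

v_0 = (-2, 2, 2).
v_1 = A·v_0 = (-8, -10, -2).
v_2 = A·v_1 = (50, 26, -12).
v_3 = A·v_2 = (-142, -16, 50).
v_4 = A·v_3 = (156, -118, -194).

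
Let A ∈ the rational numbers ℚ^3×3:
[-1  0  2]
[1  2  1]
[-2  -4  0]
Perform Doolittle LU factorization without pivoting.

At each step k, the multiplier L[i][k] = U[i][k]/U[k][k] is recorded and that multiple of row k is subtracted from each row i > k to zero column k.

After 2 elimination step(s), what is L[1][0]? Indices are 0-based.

L[1][0] = -1

k=0: U[0][0]=-1
  eliminate (1,0): mult=-1, new row 1: (0, 2, 3); set L[1][0]=-1
  eliminate (2,0): mult=2, new row 2: (0, -4, -4); set L[2][0]=2
k=1: U[1][1]=2
  eliminate (2,1): mult=-2, new row 2: (0, 0, 2); set L[2][1]=-2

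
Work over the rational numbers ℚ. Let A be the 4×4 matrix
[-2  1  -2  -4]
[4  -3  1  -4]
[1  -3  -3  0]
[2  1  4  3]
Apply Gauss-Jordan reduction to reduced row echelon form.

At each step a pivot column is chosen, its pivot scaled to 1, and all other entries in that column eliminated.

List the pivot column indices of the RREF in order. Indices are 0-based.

pivot columns: 0, 1, 2, 3

pivot(0,0)=-2: scale R0 → (1, -1/2, 1, 2)
  clear (1,0): R1 −= (4)R0 → (0, -1, -3, -12)
  clear (2,0): R2 −= (1)R0 → (0, -5/2, -4, -2)
  clear (3,0): R3 −= (2)R0 → (0, 2, 2, -1)
pivot(1,1)=-1: scale R1 → (0, 1, 3, 12)
  clear (0,1): R0 −= (-1/2)R1 → (1, 0, 5/2, 8)
  clear (2,1): R2 −= (-5/2)R1 → (0, 0, 7/2, 28)
  clear (3,1): R3 −= (2)R1 → (0, 0, -4, -25)
pivot(2,2)=7/2: scale R2 → (0, 0, 1, 8)
  clear (0,2): R0 −= (5/2)R2 → (1, 0, 0, -12)
  clear (1,2): R1 −= (3)R2 → (0, 1, 0, -12)
  clear (3,2): R3 −= (-4)R2 → (0, 0, 0, 7)
pivot(3,3)=7: scale R3 → (0, 0, 0, 1)
  clear (0,3): R0 −= (-12)R3 → (1, 0, 0, 0)
  clear (1,3): R1 −= (-12)R3 → (0, 1, 0, 0)
  clear (2,3): R2 −= (8)R3 → (0, 0, 1, 0)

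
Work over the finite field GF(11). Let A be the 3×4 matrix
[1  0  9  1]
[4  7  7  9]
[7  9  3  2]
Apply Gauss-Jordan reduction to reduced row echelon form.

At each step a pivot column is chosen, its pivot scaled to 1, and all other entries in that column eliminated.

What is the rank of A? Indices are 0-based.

rank = 3

step 1: normalize row 0 (÷1) = (1, 0, 9, 1)
  row 1: subtract 4×row0 = (0, 7, 4, 5)
  row 2: subtract 7×row0 = (0, 9, 6, 6)
step 2: normalize row 1 (÷7) = (0, 1, 10, 7)
  row 2: subtract 9×row1 = (0, 0, 4, 9)
step 3: normalize row 2 (÷4) = (0, 0, 1, 5)
  row 0: subtract 9×row2 = (1, 0, 0, 0)
  row 1: subtract 10×row2 = (0, 1, 0, 1)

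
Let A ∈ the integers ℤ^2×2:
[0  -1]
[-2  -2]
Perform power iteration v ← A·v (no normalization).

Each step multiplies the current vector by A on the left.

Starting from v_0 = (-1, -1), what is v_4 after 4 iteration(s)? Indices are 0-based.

v_0 = (-1, -1).
v_1 = A·v_0 = (1, 4).
v_2 = A·v_1 = (-4, -10).
v_3 = A·v_2 = (10, 28).
v_4 = A·v_3 = (-28, -76).

v_4 = (-28, -76)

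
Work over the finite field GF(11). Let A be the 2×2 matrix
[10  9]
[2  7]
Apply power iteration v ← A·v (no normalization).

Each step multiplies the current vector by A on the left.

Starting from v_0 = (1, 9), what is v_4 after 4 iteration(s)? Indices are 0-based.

v_0 = (1, 9).
v_1 = A·v_0 = (3, 10).
v_2 = A·v_1 = (10, 10).
v_3 = A·v_2 = (3, 2).
v_4 = A·v_3 = (4, 9).

v_4 = (4, 9)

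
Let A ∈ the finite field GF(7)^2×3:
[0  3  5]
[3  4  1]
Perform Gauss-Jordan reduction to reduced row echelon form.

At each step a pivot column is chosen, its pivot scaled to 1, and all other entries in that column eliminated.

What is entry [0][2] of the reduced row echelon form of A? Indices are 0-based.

M[0][2] = 2

[1] R0 <-> R1
[1] R0 /= 3  ⇒  (1, 6, 5)
[2] R1 /= 3  ⇒  (0, 1, 4)
     R0 -= 6·R1  ⇒  (1, 0, 2)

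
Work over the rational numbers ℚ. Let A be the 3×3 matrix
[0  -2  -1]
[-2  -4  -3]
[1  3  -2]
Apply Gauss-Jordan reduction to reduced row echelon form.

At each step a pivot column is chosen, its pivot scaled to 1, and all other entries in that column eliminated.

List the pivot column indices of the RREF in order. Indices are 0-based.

pivot columns: 0, 1, 2

step 1: exchange rows 0,1
step 1: normalize row 0 (÷-2) = (1, 2, 3/2)
  row 2: subtract 1×row0 = (0, 1, -7/2)
step 2: normalize row 1 (÷-2) = (0, 1, 1/2)
  row 0: subtract 2×row1 = (1, 0, 1/2)
  row 2: subtract 1×row1 = (0, 0, -4)
step 3: normalize row 2 (÷-4) = (0, 0, 1)
  row 0: subtract 1/2×row2 = (1, 0, 0)
  row 1: subtract 1/2×row2 = (0, 1, 0)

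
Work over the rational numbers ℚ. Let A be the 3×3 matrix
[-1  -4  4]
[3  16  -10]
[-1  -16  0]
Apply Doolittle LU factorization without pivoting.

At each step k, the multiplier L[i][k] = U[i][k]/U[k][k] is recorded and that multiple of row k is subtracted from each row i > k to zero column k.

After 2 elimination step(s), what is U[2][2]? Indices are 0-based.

U[2][2] = 2

[col 0] pivot -1
  R1 -= -3*R0 → (0, 4, 2)  (L[1][0] := -3)
  R2 -= 1*R0 → (0, -12, -4)  (L[2][0] := 1)
[col 1] pivot 4
  R2 -= -3*R1 → (0, 0, 2)  (L[2][1] := -3)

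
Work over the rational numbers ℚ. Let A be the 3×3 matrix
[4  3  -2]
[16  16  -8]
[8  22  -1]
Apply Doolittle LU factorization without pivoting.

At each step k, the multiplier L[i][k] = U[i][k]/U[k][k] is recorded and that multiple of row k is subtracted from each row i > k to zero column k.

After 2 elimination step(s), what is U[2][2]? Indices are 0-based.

k=0: U[0][0]=4
  eliminate (1,0): mult=4, new row 1: (0, 4, 0); set L[1][0]=4
  eliminate (2,0): mult=2, new row 2: (0, 16, 3); set L[2][0]=2
k=1: U[1][1]=4
  eliminate (2,1): mult=4, new row 2: (0, 0, 3); set L[2][1]=4

U[2][2] = 3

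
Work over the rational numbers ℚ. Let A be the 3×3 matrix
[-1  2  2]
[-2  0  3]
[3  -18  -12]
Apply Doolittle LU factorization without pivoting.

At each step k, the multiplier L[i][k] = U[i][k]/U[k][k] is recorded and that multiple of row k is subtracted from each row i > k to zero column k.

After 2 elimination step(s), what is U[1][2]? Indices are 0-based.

U[1][2] = -1

Step 1: pivot at (0,0) is -1.
  row1 ← row1 − (2)·row0  ⇒  L[1][0]=2, U row1=(0, -4, -1)
  row2 ← row2 − (-3)·row0  ⇒  L[2][0]=-3, U row2=(0, -12, -6)
Step 2: pivot at (1,1) is -4.
  row2 ← row2 − (3)·row1  ⇒  L[2][1]=3, U row2=(0, 0, -3)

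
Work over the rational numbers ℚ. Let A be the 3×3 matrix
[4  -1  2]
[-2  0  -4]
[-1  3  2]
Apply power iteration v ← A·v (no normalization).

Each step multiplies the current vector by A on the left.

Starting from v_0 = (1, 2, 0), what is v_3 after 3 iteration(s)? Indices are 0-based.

v_0 = (1, 2, 0).
v_1 = A·v_0 = (2, -2, 5).
v_2 = A·v_1 = (20, -24, 2).
v_3 = A·v_2 = (108, -48, -88).

v_3 = (108, -48, -88)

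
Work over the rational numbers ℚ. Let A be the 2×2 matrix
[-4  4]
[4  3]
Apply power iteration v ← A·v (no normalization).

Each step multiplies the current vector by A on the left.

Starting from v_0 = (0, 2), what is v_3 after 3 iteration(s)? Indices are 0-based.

v_3 = (232, 118)

v_0 = (0, 2).
v_1 = A·v_0 = (8, 6).
v_2 = A·v_1 = (-8, 50).
v_3 = A·v_2 = (232, 118).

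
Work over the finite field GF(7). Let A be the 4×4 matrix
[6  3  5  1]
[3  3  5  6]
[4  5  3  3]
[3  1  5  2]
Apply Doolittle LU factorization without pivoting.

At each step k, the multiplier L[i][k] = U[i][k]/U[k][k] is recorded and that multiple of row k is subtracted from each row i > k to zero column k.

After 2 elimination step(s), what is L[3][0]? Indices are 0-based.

Step 1: pivot at (0,0) is 6.
  row1 ← row1 − (4)·row0  ⇒  L[1][0]=4, U row1=(0, 5, 6, 2)
  row2 ← row2 − (3)·row0  ⇒  L[2][0]=3, U row2=(0, 3, 2, 0)
  row3 ← row3 − (4)·row0  ⇒  L[3][0]=4, U row3=(0, 3, 6, 5)
Step 2: pivot at (1,1) is 5.
  row2 ← row2 − (2)·row1  ⇒  L[2][1]=2, U row2=(0, 0, 4, 3)
  row3 ← row3 − (2)·row1  ⇒  L[3][1]=2, U row3=(0, 0, 1, 1)

L[3][0] = 4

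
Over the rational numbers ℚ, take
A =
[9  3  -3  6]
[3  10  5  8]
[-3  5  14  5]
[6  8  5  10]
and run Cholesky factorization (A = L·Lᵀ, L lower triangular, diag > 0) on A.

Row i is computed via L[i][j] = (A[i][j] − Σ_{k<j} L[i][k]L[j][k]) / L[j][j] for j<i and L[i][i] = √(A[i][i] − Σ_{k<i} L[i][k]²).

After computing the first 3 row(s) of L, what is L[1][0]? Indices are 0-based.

Step 1: L[0][0] = √(9) = 3.
  L[1][0] = (3) / L[0][0] = 1.
Step 2: L[1][1] = √(9) = 3.
  L[2][0] = (-3) / L[0][0] = -1.
  L[2][1] = (6) / L[1][1] = 2.
Step 3: L[2][2] = √(9) = 3.

L[1][0] = 1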